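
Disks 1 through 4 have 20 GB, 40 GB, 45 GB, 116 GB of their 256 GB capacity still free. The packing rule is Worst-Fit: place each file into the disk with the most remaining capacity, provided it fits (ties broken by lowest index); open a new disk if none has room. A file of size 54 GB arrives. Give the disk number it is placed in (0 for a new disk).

4

Disks with room: disk 4 (116 GB).
Most room is disk 4 with 116 GB free.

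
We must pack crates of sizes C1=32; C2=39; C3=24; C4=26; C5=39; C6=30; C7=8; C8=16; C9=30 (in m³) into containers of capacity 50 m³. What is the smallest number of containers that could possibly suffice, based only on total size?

5 containers

Total size = 32 + 39 + 24 + 26 + 39 + 30 + 8 + 16 + 30 = 244 m³.
⌈244 / 50⌉ = 5.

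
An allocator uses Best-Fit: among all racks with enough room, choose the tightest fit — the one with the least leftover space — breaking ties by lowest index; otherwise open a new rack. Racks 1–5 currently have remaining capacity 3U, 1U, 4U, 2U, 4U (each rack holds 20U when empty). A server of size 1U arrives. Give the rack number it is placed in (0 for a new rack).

Racks with room: rack 1 (3U), rack 2 (1U), rack 3 (4U), rack 4 (2U), rack 5 (4U).
Tightest fit is rack 2 with 1U free.

2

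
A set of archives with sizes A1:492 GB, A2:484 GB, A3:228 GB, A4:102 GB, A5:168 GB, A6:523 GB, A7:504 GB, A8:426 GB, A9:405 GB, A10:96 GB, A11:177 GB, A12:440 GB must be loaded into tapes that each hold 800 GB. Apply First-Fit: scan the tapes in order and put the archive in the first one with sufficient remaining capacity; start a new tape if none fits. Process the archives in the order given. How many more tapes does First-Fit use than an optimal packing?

0

First-Fit: [492,228] [484,102,168] [523,96,177] [504] [426] [405] [440] → 7 tapes.
7 archives exceed 400 GB (half the capacity), and no two of those can share a tape, so at least 7 tapes are needed.
So 7 is already optimal.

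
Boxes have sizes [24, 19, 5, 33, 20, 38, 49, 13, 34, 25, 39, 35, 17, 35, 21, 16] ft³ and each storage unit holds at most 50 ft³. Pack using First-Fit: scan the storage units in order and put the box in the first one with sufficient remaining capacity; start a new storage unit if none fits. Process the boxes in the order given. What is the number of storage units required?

storage unit 1: place 24 ft³, 26 ft³ left
storage unit 1: place 19 ft³, 7 ft³ left
storage unit 1: place 5 ft³, 2 ft³ left
storage unit 2: place 33 ft³, 17 ft³ left
storage unit 3: place 20 ft³, 30 ft³ left
storage unit 4: place 38 ft³, 12 ft³ left
storage unit 5: place 49 ft³, 1 ft³ left
storage unit 2: place 13 ft³, 4 ft³ left
storage unit 6: place 34 ft³, 16 ft³ left
storage unit 3: place 25 ft³, 5 ft³ left
storage unit 7: place 39 ft³, 11 ft³ left
storage unit 8: place 35 ft³, 15 ft³ left
storage unit 9: place 17 ft³, 33 ft³ left
storage unit 10: place 35 ft³, 15 ft³ left
storage unit 9: place 21 ft³, 12 ft³ left
storage unit 6: place 16 ft³, 0 ft³ left

10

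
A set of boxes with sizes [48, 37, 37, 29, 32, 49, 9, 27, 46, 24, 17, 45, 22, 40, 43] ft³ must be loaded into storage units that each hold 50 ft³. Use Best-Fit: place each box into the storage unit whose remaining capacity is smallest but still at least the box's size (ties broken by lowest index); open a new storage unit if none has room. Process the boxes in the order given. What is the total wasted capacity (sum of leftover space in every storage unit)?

storage unit 1: place 48 ft³, 2 ft³ left
storage unit 2: place 37 ft³, 13 ft³ left
storage unit 3: place 37 ft³, 13 ft³ left
storage unit 4: place 29 ft³, 21 ft³ left
storage unit 5: place 32 ft³, 18 ft³ left
storage unit 6: place 49 ft³, 1 ft³ left
storage unit 2: place 9 ft³, 4 ft³ left
storage unit 7: place 27 ft³, 23 ft³ left
storage unit 8: place 46 ft³, 4 ft³ left
storage unit 9: place 24 ft³, 26 ft³ left
storage unit 5: place 17 ft³, 1 ft³ left
storage unit 10: place 45 ft³, 5 ft³ left
storage unit 7: place 22 ft³, 1 ft³ left
storage unit 11: place 40 ft³, 10 ft³ left
storage unit 12: place 43 ft³, 7 ft³ left
12 storage units × 50 ft³ = 600 ft³; used 505 ft³; unused 95 ft³.

95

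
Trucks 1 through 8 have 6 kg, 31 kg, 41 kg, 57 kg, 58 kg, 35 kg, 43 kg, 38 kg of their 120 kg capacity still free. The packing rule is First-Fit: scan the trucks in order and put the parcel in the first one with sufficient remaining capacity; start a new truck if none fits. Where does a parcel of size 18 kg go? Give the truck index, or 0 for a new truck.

Trucks with room: truck 2 (31 kg), truck 3 (41 kg), truck 4 (57 kg), truck 5 (58 kg), truck 6 (35 kg), truck 7 (43 kg), truck 8 (38 kg).
The first with room is truck 2.

2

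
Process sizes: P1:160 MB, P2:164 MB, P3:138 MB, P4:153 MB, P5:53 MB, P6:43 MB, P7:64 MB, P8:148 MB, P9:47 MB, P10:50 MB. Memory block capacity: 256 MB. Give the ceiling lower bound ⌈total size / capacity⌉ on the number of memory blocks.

4 memory blocks

Total size = 160 + 164 + 138 + 153 + 53 + 43 + 64 + 148 + 47 + 50 = 1020 MB.
⌈1020 / 256⌉ = 4.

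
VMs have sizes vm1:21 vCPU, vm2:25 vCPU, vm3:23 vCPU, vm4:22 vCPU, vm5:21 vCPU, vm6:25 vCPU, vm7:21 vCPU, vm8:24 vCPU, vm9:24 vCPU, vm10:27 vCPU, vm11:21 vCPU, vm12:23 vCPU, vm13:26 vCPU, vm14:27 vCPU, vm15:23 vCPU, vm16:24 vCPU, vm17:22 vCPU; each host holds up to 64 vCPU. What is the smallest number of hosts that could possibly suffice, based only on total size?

Total size = 21 + 25 + 23 + 22 + 21 + 25 + 21 + 24 + 24 + 27 + 21 + 23 + 26 + 27 + 23 + 24 + 22 = 399 vCPU.
⌈399 / 64⌉ = 7.

7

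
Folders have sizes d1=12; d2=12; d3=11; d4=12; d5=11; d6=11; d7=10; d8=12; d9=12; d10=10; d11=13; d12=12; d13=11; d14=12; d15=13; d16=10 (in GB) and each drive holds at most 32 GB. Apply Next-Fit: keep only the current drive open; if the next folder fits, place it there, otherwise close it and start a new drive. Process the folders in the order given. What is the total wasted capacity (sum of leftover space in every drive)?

d1 (12 GB) → drive 1 (remaining 20 GB)
d2 (12 GB) → drive 1 (remaining 8 GB)
d3 (11 GB) → drive 2 (remaining 21 GB)
d4 (12 GB) → drive 2 (remaining 9 GB)
d5 (11 GB) → drive 3 (remaining 21 GB)
d6 (11 GB) → drive 3 (remaining 10 GB)
d7 (10 GB) → drive 3 (remaining 0 GB)
d8 (12 GB) → drive 4 (remaining 20 GB)
d9 (12 GB) → drive 4 (remaining 8 GB)
d10 (10 GB) → drive 5 (remaining 22 GB)
d11 (13 GB) → drive 5 (remaining 9 GB)
d12 (12 GB) → drive 6 (remaining 20 GB)
d13 (11 GB) → drive 6 (remaining 9 GB)
d14 (12 GB) → drive 7 (remaining 20 GB)
d15 (13 GB) → drive 7 (remaining 7 GB)
d16 (10 GB) → drive 8 (remaining 22 GB)
8 drives × 32 GB = 256 GB; used 184 GB; unused 72 GB.

72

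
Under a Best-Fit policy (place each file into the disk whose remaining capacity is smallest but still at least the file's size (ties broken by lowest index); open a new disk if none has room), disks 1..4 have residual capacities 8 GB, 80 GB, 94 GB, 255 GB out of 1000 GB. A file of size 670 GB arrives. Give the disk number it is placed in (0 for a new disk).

0

No disk has ≥ 670 GB free, so a new disk is opened.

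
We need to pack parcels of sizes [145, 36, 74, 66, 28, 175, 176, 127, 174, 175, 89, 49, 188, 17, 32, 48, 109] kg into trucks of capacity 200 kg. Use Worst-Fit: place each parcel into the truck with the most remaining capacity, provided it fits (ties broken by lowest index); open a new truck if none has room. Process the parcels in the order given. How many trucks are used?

10

145 kg → truck 1 (remaining 55 kg)
36 kg → truck 1 (remaining 19 kg)
74 kg → truck 2 (remaining 126 kg)
66 kg → truck 2 (remaining 60 kg)
28 kg → truck 2 (remaining 32 kg)
175 kg → truck 3 (remaining 25 kg)
176 kg → truck 4 (remaining 24 kg)
127 kg → truck 5 (remaining 73 kg)
174 kg → truck 6 (remaining 26 kg)
175 kg → truck 7 (remaining 25 kg)
89 kg → truck 8 (remaining 111 kg)
49 kg → truck 8 (remaining 62 kg)
188 kg → truck 9 (remaining 12 kg)
17 kg → truck 5 (remaining 56 kg)
32 kg → truck 8 (remaining 30 kg)
48 kg → truck 5 (remaining 8 kg)
109 kg → truck 10 (remaining 91 kg)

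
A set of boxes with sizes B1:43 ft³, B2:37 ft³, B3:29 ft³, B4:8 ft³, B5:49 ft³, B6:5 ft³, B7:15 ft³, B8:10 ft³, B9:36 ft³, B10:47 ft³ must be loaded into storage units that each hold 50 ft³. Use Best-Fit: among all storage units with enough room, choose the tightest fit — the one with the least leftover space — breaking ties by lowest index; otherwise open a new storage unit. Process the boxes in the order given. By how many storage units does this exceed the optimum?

0

Best-Fit: [43] [37,8,5] [29,15] [49] [10,36] [47] → 6 storage units.
Total size 279 ft³; any packing needs at least ⌈279/50⌉ = 6 storage units.
So 6 is already optimal.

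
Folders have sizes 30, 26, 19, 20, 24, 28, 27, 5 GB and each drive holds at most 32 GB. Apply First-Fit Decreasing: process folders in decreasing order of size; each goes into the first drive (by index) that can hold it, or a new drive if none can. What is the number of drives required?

Sorted descending: 30, 28, 27, 26, 24, 20, 19, 5.
drive 1: place 30 GB, 2 GB left
drive 2: place 28 GB, 4 GB left
drive 3: place 27 GB, 5 GB left
drive 4: place 26 GB, 6 GB left
drive 5: place 24 GB, 8 GB left
drive 6: place 20 GB, 12 GB left
drive 7: place 19 GB, 13 GB left
drive 3: place 5 GB, 0 GB left

7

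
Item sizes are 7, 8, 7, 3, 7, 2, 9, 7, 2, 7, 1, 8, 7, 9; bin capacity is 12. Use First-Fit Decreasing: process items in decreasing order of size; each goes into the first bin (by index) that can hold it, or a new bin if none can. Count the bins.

10

Sorted descending: 9, 9, 8, 8, 7, 7, 7, 7, 7, 7, 3, 2, 2, 1.
9 → bin 1 (remaining 3)
9 → bin 2 (remaining 3)
8 → bin 3 (remaining 4)
8 → bin 4 (remaining 4)
7 → bin 5 (remaining 5)
7 → bin 6 (remaining 5)
7 → bin 7 (remaining 5)
7 → bin 8 (remaining 5)
7 → bin 9 (remaining 5)
7 → bin 10 (remaining 5)
3 → bin 1 (remaining 0)
2 → bin 2 (remaining 1)
2 → bin 3 (remaining 2)
1 → bin 2 (remaining 0)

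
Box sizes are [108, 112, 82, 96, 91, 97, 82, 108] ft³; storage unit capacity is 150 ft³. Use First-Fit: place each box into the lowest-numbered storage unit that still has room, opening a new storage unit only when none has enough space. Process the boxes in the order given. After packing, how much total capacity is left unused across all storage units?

108 ft³ → storage unit 1 (remaining 42 ft³)
112 ft³ → storage unit 2 (remaining 38 ft³)
82 ft³ → storage unit 3 (remaining 68 ft³)
96 ft³ → storage unit 4 (remaining 54 ft³)
91 ft³ → storage unit 5 (remaining 59 ft³)
97 ft³ → storage unit 6 (remaining 53 ft³)
82 ft³ → storage unit 7 (remaining 68 ft³)
108 ft³ → storage unit 8 (remaining 42 ft³)
8 storage units × 150 ft³ = 1200 ft³; used 776 ft³; unused 424 ft³.

424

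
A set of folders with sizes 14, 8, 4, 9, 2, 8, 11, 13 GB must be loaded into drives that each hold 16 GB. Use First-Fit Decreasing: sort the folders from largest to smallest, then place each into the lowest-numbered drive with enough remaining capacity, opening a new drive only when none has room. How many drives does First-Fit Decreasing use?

5

Sorted descending: 14, 13, 11, 9, 8, 8, 4, 2.
14 GB → drive 1 (remaining 2 GB)
13 GB → drive 2 (remaining 3 GB)
11 GB → drive 3 (remaining 5 GB)
9 GB → drive 4 (remaining 7 GB)
8 GB → drive 5 (remaining 8 GB)
8 GB → drive 5 (remaining 0 GB)
4 GB → drive 3 (remaining 1 GB)
2 GB → drive 1 (remaining 0 GB)
Final drives: [14,2] [13] [11,4] [9] [8,8].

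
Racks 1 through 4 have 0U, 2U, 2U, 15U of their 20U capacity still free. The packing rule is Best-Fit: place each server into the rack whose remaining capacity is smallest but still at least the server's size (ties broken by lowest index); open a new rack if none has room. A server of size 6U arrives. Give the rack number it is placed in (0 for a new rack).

4

Racks with room: rack 4 (15U).
Tightest fit is rack 4 with 15U free.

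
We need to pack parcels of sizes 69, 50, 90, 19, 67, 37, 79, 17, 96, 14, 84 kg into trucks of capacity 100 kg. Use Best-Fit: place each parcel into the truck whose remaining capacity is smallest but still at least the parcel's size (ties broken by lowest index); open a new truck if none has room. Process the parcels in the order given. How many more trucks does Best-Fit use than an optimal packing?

0

Best-Fit: [69,19] [50,37] [90] [67,14] [79,17] [96] [84] → 7 trucks.
Total size 622 kg; any packing needs at least ⌈622/100⌉ = 7 trucks.
So 7 is already optimal.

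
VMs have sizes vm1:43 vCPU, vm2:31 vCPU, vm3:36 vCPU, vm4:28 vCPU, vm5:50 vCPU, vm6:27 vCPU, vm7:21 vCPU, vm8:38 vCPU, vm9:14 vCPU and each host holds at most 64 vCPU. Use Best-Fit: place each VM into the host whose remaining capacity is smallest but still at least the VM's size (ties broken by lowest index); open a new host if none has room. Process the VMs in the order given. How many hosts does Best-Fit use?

Put vm1 (43 vCPU) in host 1; 21 vCPU remain.
Put vm2 (31 vCPU) in host 2; 33 vCPU remain.
Put vm3 (36 vCPU) in host 3; 28 vCPU remain.
Put vm4 (28 vCPU) in host 3; 0 vCPU remain.
Put vm5 (50 vCPU) in host 4; 14 vCPU remain.
Put vm6 (27 vCPU) in host 2; 6 vCPU remain.
Put vm7 (21 vCPU) in host 1; 0 vCPU remain.
Put vm8 (38 vCPU) in host 5; 26 vCPU remain.
Put vm9 (14 vCPU) in host 4; 0 vCPU remain.

5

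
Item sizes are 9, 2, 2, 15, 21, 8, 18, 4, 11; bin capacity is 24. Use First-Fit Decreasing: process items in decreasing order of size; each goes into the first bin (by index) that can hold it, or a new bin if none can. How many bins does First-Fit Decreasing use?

4 bins

Sorted descending: 21, 18, 15, 11, 9, 8, 4, 2, 2.
bin 1: place 21, 3 left
bin 2: place 18, 6 left
bin 3: place 15, 9 left
bin 4: place 11, 13 left
bin 3: place 9, 0 left
bin 4: place 8, 5 left
bin 2: place 4, 2 left
bin 1: place 2, 1 left
bin 2: place 2, 0 left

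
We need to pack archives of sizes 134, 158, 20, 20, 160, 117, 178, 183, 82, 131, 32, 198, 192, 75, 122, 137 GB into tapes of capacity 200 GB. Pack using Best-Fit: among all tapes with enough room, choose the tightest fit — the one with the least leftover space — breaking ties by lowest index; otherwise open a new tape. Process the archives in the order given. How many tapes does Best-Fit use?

11

134 GB → tape 1 (remaining 66 GB)
158 GB → tape 2 (remaining 42 GB)
20 GB → tape 2 (remaining 22 GB)
20 GB → tape 2 (remaining 2 GB)
160 GB → tape 3 (remaining 40 GB)
117 GB → tape 4 (remaining 83 GB)
178 GB → tape 5 (remaining 22 GB)
183 GB → tape 6 (remaining 17 GB)
82 GB → tape 4 (remaining 1 GB)
131 GB → tape 7 (remaining 69 GB)
32 GB → tape 3 (remaining 8 GB)
198 GB → tape 8 (remaining 2 GB)
192 GB → tape 9 (remaining 8 GB)
75 GB → tape 10 (remaining 125 GB)
122 GB → tape 10 (remaining 3 GB)
137 GB → tape 11 (remaining 63 GB)
Final tapes: [134] [158,20,20] [160,32] [117,82] [178] [183] [131] [198] [192] [75,122] [137].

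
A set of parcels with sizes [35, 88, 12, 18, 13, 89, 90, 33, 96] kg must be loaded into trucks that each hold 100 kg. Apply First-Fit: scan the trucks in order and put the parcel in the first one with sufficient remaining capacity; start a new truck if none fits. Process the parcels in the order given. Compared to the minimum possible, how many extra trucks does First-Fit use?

First-Fit: [35,12,18,13] [88] [89] [90] [33] [96] → 6 trucks.
Total size 474 kg; any packing needs at least ⌈474/100⌉ = 5 trucks.
An optimal packing achieves that bound: [96] [90] [89] [88,12] [35,33,18,13] → 5 trucks.
Excess: 6 − 5 = 1.

1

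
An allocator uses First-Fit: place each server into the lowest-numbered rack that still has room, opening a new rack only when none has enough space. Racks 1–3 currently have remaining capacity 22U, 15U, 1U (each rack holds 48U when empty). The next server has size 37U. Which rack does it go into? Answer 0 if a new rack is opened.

0

No rack has ≥ 37U free, so a new rack is opened.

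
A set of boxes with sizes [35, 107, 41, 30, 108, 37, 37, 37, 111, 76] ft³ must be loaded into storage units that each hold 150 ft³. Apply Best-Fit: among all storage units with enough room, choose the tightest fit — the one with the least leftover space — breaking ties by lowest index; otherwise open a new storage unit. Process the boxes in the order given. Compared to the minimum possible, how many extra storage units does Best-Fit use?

0

Best-Fit: [35,107] [41,30,37,37] [108,37] [111] [76] → 5 storage units.
Total size 619 ft³; any packing needs at least ⌈619/150⌉ = 5 storage units.
So 5 is already optimal.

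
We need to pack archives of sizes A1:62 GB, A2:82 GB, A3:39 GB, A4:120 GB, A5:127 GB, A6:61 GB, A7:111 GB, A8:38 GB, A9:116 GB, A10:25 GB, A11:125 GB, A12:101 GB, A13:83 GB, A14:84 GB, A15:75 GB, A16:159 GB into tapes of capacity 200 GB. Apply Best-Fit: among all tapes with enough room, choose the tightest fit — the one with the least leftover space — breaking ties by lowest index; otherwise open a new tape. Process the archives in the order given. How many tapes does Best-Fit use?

Put A1 (62 GB) in tape 1; 138 GB remain.
Put A2 (82 GB) in tape 1; 56 GB remain.
Put A3 (39 GB) in tape 1; 17 GB remain.
Put A4 (120 GB) in tape 2; 80 GB remain.
Put A5 (127 GB) in tape 3; 73 GB remain.
Put A6 (61 GB) in tape 3; 12 GB remain.
Put A7 (111 GB) in tape 4; 89 GB remain.
Put A8 (38 GB) in tape 2; 42 GB remain.
Put A9 (116 GB) in tape 5; 84 GB remain.
Put A10 (25 GB) in tape 2; 17 GB remain.
Put A11 (125 GB) in tape 6; 75 GB remain.
Put A12 (101 GB) in tape 7; 99 GB remain.
Put A13 (83 GB) in tape 5; 1 GB remain.
Put A14 (84 GB) in tape 4; 5 GB remain.
Put A15 (75 GB) in tape 6; 0 GB remain.
Put A16 (159 GB) in tape 8; 41 GB remain.
Final tapes: [62,82,39] [120,38,25] [127,61] [111,84] [116,83] [125,75] [101] [159].

8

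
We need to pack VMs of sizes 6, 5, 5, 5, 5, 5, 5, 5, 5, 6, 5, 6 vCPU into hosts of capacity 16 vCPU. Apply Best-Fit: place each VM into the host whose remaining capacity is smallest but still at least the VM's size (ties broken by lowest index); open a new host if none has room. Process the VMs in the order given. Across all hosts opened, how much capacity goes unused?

6 vCPU → host 1 (remaining 10 vCPU)
5 vCPU → host 1 (remaining 5 vCPU)
5 vCPU → host 1 (remaining 0 vCPU)
5 vCPU → host 2 (remaining 11 vCPU)
5 vCPU → host 2 (remaining 6 vCPU)
5 vCPU → host 2 (remaining 1 vCPU)
5 vCPU → host 3 (remaining 11 vCPU)
5 vCPU → host 3 (remaining 6 vCPU)
5 vCPU → host 3 (remaining 1 vCPU)
6 vCPU → host 4 (remaining 10 vCPU)
5 vCPU → host 4 (remaining 5 vCPU)
6 vCPU → host 5 (remaining 10 vCPU)
5 hosts × 16 vCPU = 80 vCPU; used 63 vCPU; unused 17 vCPU.

17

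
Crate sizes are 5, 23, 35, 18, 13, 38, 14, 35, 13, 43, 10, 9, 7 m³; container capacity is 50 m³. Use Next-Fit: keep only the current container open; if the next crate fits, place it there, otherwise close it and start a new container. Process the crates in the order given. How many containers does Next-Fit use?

8 containers

container 1: place 5 m³, 45 m³ left
container 1: place 23 m³, 22 m³ left
container 2: place 35 m³, 15 m³ left
container 3: place 18 m³, 32 m³ left
container 3: place 13 m³, 19 m³ left
container 4: place 38 m³, 12 m³ left
container 5: place 14 m³, 36 m³ left
container 5: place 35 m³, 1 m³ left
container 6: place 13 m³, 37 m³ left
container 7: place 43 m³, 7 m³ left
container 8: place 10 m³, 40 m³ left
container 8: place 9 m³, 31 m³ left
container 8: place 7 m³, 24 m³ left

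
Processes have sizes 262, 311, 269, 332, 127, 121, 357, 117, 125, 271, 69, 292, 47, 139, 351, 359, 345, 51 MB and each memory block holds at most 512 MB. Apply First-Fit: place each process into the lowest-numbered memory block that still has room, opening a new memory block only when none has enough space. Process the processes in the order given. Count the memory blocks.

10

262 MB → memory block 1 (remaining 250 MB)
311 MB → memory block 2 (remaining 201 MB)
269 MB → memory block 3 (remaining 243 MB)
332 MB → memory block 4 (remaining 180 MB)
127 MB → memory block 1 (remaining 123 MB)
121 MB → memory block 1 (remaining 2 MB)
357 MB → memory block 5 (remaining 155 MB)
117 MB → memory block 2 (remaining 84 MB)
125 MB → memory block 3 (remaining 118 MB)
271 MB → memory block 6 (remaining 241 MB)
69 MB → memory block 2 (remaining 15 MB)
292 MB → memory block 7 (remaining 220 MB)
47 MB → memory block 3 (remaining 71 MB)
139 MB → memory block 4 (remaining 41 MB)
351 MB → memory block 8 (remaining 161 MB)
359 MB → memory block 9 (remaining 153 MB)
345 MB → memory block 10 (remaining 167 MB)
51 MB → memory block 3 (remaining 20 MB)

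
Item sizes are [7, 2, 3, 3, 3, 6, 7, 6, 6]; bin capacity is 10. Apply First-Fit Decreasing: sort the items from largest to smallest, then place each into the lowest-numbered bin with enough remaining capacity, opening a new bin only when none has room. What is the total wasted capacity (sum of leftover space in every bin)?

Sorted descending: 7, 7, 6, 6, 6, 3, 3, 3, 2.
bin 1: place 7, 3 left
bin 2: place 7, 3 left
bin 3: place 6, 4 left
bin 4: place 6, 4 left
bin 5: place 6, 4 left
bin 1: place 3, 0 left
bin 2: place 3, 0 left
bin 3: place 3, 1 left
bin 4: place 2, 2 left
5 bins × 10 = 50; used 43; unused 7.

7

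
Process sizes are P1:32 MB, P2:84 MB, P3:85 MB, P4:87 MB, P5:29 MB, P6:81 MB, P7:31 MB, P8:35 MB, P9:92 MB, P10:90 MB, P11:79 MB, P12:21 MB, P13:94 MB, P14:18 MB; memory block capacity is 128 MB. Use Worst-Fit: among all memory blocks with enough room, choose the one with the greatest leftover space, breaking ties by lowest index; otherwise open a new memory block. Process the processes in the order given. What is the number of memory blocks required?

memory block 1: place P1 (32 MB), 96 MB left
memory block 1: place P2 (84 MB), 12 MB left
memory block 2: place P3 (85 MB), 43 MB left
memory block 3: place P4 (87 MB), 41 MB left
memory block 2: place P5 (29 MB), 14 MB left
memory block 4: place P6 (81 MB), 47 MB left
memory block 4: place P7 (31 MB), 16 MB left
memory block 3: place P8 (35 MB), 6 MB left
memory block 5: place P9 (92 MB), 36 MB left
memory block 6: place P10 (90 MB), 38 MB left
memory block 7: place P11 (79 MB), 49 MB left
memory block 7: place P12 (21 MB), 28 MB left
memory block 8: place P13 (94 MB), 34 MB left
memory block 6: place P14 (18 MB), 20 MB left

8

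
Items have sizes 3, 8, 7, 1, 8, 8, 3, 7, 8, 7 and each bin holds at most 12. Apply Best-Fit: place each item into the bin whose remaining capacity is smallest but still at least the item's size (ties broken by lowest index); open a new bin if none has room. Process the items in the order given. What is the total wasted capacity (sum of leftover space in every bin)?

24

3 → bin 1 (remaining 9)
8 → bin 1 (remaining 1)
7 → bin 2 (remaining 5)
1 → bin 1 (remaining 0)
8 → bin 3 (remaining 4)
8 → bin 4 (remaining 4)
3 → bin 3 (remaining 1)
7 → bin 5 (remaining 5)
8 → bin 6 (remaining 4)
7 → bin 7 (remaining 5)
7 bins × 12 = 84; used 60; unused 24.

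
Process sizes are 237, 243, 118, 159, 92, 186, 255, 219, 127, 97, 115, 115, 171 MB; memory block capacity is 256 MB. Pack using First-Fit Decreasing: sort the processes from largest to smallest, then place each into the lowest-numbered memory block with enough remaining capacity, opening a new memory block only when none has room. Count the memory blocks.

10

Sorted descending: 255, 243, 237, 219, 186, 171, 159, 127, 118, 115, 115, 97, 92.
memory block 1: place 255 MB, 1 MB left
memory block 2: place 243 MB, 13 MB left
memory block 3: place 237 MB, 19 MB left
memory block 4: place 219 MB, 37 MB left
memory block 5: place 186 MB, 70 MB left
memory block 6: place 171 MB, 85 MB left
memory block 7: place 159 MB, 97 MB left
memory block 8: place 127 MB, 129 MB left
memory block 8: place 118 MB, 11 MB left
memory block 9: place 115 MB, 141 MB left
memory block 9: place 115 MB, 26 MB left
memory block 7: place 97 MB, 0 MB left
memory block 10: place 92 MB, 164 MB left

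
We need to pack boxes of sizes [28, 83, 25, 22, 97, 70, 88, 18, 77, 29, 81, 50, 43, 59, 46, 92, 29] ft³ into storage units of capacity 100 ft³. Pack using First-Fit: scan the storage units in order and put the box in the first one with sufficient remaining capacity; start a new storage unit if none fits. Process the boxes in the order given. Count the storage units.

11

Put 28 ft³ in storage unit 1; 72 ft³ remain.
Put 83 ft³ in storage unit 2; 17 ft³ remain.
Put 25 ft³ in storage unit 1; 47 ft³ remain.
Put 22 ft³ in storage unit 1; 25 ft³ remain.
Put 97 ft³ in storage unit 3; 3 ft³ remain.
Put 70 ft³ in storage unit 4; 30 ft³ remain.
Put 88 ft³ in storage unit 5; 12 ft³ remain.
Put 18 ft³ in storage unit 1; 7 ft³ remain.
Put 77 ft³ in storage unit 6; 23 ft³ remain.
Put 29 ft³ in storage unit 4; 1 ft³ remain.
Put 81 ft³ in storage unit 7; 19 ft³ remain.
Put 50 ft³ in storage unit 8; 50 ft³ remain.
Put 43 ft³ in storage unit 8; 7 ft³ remain.
Put 59 ft³ in storage unit 9; 41 ft³ remain.
Put 46 ft³ in storage unit 10; 54 ft³ remain.
Put 92 ft³ in storage unit 11; 8 ft³ remain.
Put 29 ft³ in storage unit 9; 12 ft³ remain.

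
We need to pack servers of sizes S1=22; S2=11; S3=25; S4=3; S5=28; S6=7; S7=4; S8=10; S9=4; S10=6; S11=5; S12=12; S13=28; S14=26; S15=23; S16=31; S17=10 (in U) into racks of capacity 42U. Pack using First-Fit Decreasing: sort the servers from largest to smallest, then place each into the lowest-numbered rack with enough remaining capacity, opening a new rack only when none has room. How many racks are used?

Sorted descending: 31, 28, 28, 26, 25, 23, 22, 12, 11, 10, 10, 7, 6, 5, 4, 4, 3.
rack 1: place 31U, 11U left
rack 2: place 28U, 14U left
rack 3: place 28U, 14U left
rack 4: place 26U, 16U left
rack 5: place 25U, 17U left
rack 6: place 23U, 19U left
rack 7: place 22U, 20U left
rack 2: place 12U, 2U left
rack 1: place 11U, 0U left
rack 3: place 10U, 4U left
rack 4: place 10U, 6U left
rack 5: place 7U, 10U left
rack 4: place 6U, 0U left
rack 5: place 5U, 5U left
rack 3: place 4U, 0U left
rack 5: place 4U, 1U left
rack 6: place 3U, 16U left

7 racks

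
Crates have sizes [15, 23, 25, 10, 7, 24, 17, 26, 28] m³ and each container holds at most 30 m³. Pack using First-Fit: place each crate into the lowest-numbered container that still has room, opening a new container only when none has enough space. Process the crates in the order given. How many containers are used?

15 m³ → container 1 (remaining 15 m³)
23 m³ → container 2 (remaining 7 m³)
25 m³ → container 3 (remaining 5 m³)
10 m³ → container 1 (remaining 5 m³)
7 m³ → container 2 (remaining 0 m³)
24 m³ → container 4 (remaining 6 m³)
17 m³ → container 5 (remaining 13 m³)
26 m³ → container 6 (remaining 4 m³)
28 m³ → container 7 (remaining 2 m³)
Final containers: [15,10] [23,7] [25] [24] [17] [26] [28].

7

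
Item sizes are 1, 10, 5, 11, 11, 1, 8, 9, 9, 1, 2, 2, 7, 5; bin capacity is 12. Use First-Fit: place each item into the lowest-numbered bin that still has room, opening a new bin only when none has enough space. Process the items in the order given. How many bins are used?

8

1 → bin 1 (remaining 11)
10 → bin 1 (remaining 1)
5 → bin 2 (remaining 7)
11 → bin 3 (remaining 1)
11 → bin 4 (remaining 1)
1 → bin 1 (remaining 0)
8 → bin 5 (remaining 4)
9 → bin 6 (remaining 3)
9 → bin 7 (remaining 3)
1 → bin 2 (remaining 6)
2 → bin 2 (remaining 4)
2 → bin 2 (remaining 2)
7 → bin 8 (remaining 5)
5 → bin 8 (remaining 0)
Final bins: [1,10,1] [5,1,2,2] [11] [11] [8] [9] [9] [7,5].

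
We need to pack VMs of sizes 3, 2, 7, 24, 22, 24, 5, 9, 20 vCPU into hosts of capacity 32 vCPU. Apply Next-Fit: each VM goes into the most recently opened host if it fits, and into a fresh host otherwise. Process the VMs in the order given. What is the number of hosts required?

host 1: place 3 vCPU, 29 vCPU left
host 1: place 2 vCPU, 27 vCPU left
host 1: place 7 vCPU, 20 vCPU left
host 2: place 24 vCPU, 8 vCPU left
host 3: place 22 vCPU, 10 vCPU left
host 4: place 24 vCPU, 8 vCPU left
host 4: place 5 vCPU, 3 vCPU left
host 5: place 9 vCPU, 23 vCPU left
host 5: place 20 vCPU, 3 vCPU left

5 hosts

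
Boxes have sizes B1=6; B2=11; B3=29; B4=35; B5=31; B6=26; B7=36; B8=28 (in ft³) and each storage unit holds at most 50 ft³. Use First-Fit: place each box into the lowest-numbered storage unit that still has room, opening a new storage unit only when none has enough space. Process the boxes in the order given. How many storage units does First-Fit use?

Put B1 (6 ft³) in storage unit 1; 44 ft³ remain.
Put B2 (11 ft³) in storage unit 1; 33 ft³ remain.
Put B3 (29 ft³) in storage unit 1; 4 ft³ remain.
Put B4 (35 ft³) in storage unit 2; 15 ft³ remain.
Put B5 (31 ft³) in storage unit 3; 19 ft³ remain.
Put B6 (26 ft³) in storage unit 4; 24 ft³ remain.
Put B7 (36 ft³) in storage unit 5; 14 ft³ remain.
Put B8 (28 ft³) in storage unit 6; 22 ft³ remain.

6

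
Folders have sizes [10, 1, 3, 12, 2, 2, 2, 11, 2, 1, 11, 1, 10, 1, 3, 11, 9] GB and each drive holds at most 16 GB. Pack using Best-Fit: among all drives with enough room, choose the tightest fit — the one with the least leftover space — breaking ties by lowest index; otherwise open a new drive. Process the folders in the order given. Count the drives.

Put 10 GB in drive 1; 6 GB remain.
Put 1 GB in drive 1; 5 GB remain.
Put 3 GB in drive 1; 2 GB remain.
Put 12 GB in drive 2; 4 GB remain.
Put 2 GB in drive 1; 0 GB remain.
Put 2 GB in drive 2; 2 GB remain.
Put 2 GB in drive 2; 0 GB remain.
Put 11 GB in drive 3; 5 GB remain.
Put 2 GB in drive 3; 3 GB remain.
Put 1 GB in drive 3; 2 GB remain.
Put 11 GB in drive 4; 5 GB remain.
Put 1 GB in drive 3; 1 GB remain.
Put 10 GB in drive 5; 6 GB remain.
Put 1 GB in drive 3; 0 GB remain.
Put 3 GB in drive 4; 2 GB remain.
Put 11 GB in drive 6; 5 GB remain.
Put 9 GB in drive 7; 7 GB remain.
Final drives: [10,1,3,2] [12,2,2] [11,2,1,1,1] [11,3] [10] [11] [9].

7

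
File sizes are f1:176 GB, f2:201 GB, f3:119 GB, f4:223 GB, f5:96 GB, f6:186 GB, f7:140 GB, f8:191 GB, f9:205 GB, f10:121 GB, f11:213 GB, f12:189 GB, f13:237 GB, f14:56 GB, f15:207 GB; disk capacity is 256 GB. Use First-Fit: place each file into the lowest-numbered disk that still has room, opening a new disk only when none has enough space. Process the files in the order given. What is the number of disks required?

Put f1 (176 GB) in disk 1; 80 GB remain.
Put f2 (201 GB) in disk 2; 55 GB remain.
Put f3 (119 GB) in disk 3; 137 GB remain.
Put f4 (223 GB) in disk 4; 33 GB remain.
Put f5 (96 GB) in disk 3; 41 GB remain.
Put f6 (186 GB) in disk 5; 70 GB remain.
Put f7 (140 GB) in disk 6; 116 GB remain.
Put f8 (191 GB) in disk 7; 65 GB remain.
Put f9 (205 GB) in disk 8; 51 GB remain.
Put f10 (121 GB) in disk 9; 135 GB remain.
Put f11 (213 GB) in disk 10; 43 GB remain.
Put f12 (189 GB) in disk 11; 67 GB remain.
Put f13 (237 GB) in disk 12; 19 GB remain.
Put f14 (56 GB) in disk 1; 24 GB remain.
Put f15 (207 GB) in disk 13; 49 GB remain.
Final disks: [176,56] [201] [119,96] [223] [186] [140] [191] [205] [121] [213] [189] [237] [207].

13 disks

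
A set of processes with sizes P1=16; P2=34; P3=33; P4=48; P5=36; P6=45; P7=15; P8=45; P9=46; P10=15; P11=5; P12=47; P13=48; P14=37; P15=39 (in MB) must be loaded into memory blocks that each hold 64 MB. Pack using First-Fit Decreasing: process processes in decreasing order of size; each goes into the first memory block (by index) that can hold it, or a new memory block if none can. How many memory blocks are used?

Sorted descending: 48, 48, 47, 46, 45, 45, 39, 37, 36, 34, 33, 16, 15, 15, 5.
memory block 1: place 48 MB, 16 MB left
memory block 2: place 48 MB, 16 MB left
memory block 3: place 47 MB, 17 MB left
memory block 4: place 46 MB, 18 MB left
memory block 5: place 45 MB, 19 MB left
memory block 6: place 45 MB, 19 MB left
memory block 7: place 39 MB, 25 MB left
memory block 8: place 37 MB, 27 MB left
memory block 9: place 36 MB, 28 MB left
memory block 10: place 34 MB, 30 MB left
memory block 11: place 33 MB, 31 MB left
memory block 1: place 16 MB, 0 MB left
memory block 2: place 15 MB, 1 MB left
memory block 3: place 15 MB, 2 MB left
memory block 4: place 5 MB, 13 MB left

11 memory blocks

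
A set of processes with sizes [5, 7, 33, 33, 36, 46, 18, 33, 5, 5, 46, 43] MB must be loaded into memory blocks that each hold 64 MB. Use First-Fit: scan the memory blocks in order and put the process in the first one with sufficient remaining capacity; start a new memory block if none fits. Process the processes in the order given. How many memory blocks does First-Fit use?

Put 5 MB in memory block 1; 59 MB remain.
Put 7 MB in memory block 1; 52 MB remain.
Put 33 MB in memory block 1; 19 MB remain.
Put 33 MB in memory block 2; 31 MB remain.
Put 36 MB in memory block 3; 28 MB remain.
Put 46 MB in memory block 4; 18 MB remain.
Put 18 MB in memory block 1; 1 MB remain.
Put 33 MB in memory block 5; 31 MB remain.
Put 5 MB in memory block 2; 26 MB remain.
Put 5 MB in memory block 2; 21 MB remain.
Put 46 MB in memory block 6; 18 MB remain.
Put 43 MB in memory block 7; 21 MB remain.
Final memory blocks: [5,7,33,18] [33,5,5] [36] [46] [33] [46] [43].

7 memory blocks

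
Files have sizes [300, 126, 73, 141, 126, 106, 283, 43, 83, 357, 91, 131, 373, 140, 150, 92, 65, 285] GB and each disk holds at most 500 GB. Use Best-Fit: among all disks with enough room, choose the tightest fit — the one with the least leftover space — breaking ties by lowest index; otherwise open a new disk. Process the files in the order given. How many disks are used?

7

300 GB → disk 1 (remaining 200 GB)
126 GB → disk 1 (remaining 74 GB)
73 GB → disk 1 (remaining 1 GB)
141 GB → disk 2 (remaining 359 GB)
126 GB → disk 2 (remaining 233 GB)
106 GB → disk 2 (remaining 127 GB)
283 GB → disk 3 (remaining 217 GB)
43 GB → disk 2 (remaining 84 GB)
83 GB → disk 2 (remaining 1 GB)
357 GB → disk 4 (remaining 143 GB)
91 GB → disk 4 (remaining 52 GB)
131 GB → disk 3 (remaining 86 GB)
373 GB → disk 5 (remaining 127 GB)
140 GB → disk 6 (remaining 360 GB)
150 GB → disk 6 (remaining 210 GB)
92 GB → disk 5 (remaining 35 GB)
65 GB → disk 3 (remaining 21 GB)
285 GB → disk 7 (remaining 215 GB)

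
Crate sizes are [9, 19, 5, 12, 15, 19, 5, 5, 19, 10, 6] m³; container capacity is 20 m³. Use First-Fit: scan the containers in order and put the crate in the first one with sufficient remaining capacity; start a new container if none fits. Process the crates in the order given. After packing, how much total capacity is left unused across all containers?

16

container 1: place 9 m³, 11 m³ left
container 2: place 19 m³, 1 m³ left
container 1: place 5 m³, 6 m³ left
container 3: place 12 m³, 8 m³ left
container 4: place 15 m³, 5 m³ left
container 5: place 19 m³, 1 m³ left
container 1: place 5 m³, 1 m³ left
container 3: place 5 m³, 3 m³ left
container 6: place 19 m³, 1 m³ left
container 7: place 10 m³, 10 m³ left
container 7: place 6 m³, 4 m³ left
7 containers × 20 m³ = 140 m³; used 124 m³; unused 16 m³.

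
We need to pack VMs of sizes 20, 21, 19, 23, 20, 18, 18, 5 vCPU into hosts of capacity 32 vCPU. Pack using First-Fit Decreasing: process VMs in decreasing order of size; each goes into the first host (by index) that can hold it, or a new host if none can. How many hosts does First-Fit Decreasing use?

Sorted descending: 23, 21, 20, 20, 19, 18, 18, 5.
host 1: place 23 vCPU, 9 vCPU left
host 2: place 21 vCPU, 11 vCPU left
host 3: place 20 vCPU, 12 vCPU left
host 4: place 20 vCPU, 12 vCPU left
host 5: place 19 vCPU, 13 vCPU left
host 6: place 18 vCPU, 14 vCPU left
host 7: place 18 vCPU, 14 vCPU left
host 1: place 5 vCPU, 4 vCPU left
Final hosts: [23,5] [21] [20] [20] [19] [18] [18].

7 hosts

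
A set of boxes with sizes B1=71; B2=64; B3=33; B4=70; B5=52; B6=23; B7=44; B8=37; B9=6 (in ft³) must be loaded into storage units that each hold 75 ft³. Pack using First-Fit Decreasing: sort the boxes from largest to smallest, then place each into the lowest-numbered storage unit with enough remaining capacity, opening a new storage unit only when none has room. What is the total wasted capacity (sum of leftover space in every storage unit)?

50

Sorted descending: 71, 70, 64, 52, 44, 37, 33, 23, 6.
storage unit 1: place 71 ft³, 4 ft³ left
storage unit 2: place 70 ft³, 5 ft³ left
storage unit 3: place 64 ft³, 11 ft³ left
storage unit 4: place 52 ft³, 23 ft³ left
storage unit 5: place 44 ft³, 31 ft³ left
storage unit 6: place 37 ft³, 38 ft³ left
storage unit 6: place 33 ft³, 5 ft³ left
storage unit 4: place 23 ft³, 0 ft³ left
storage unit 3: place 6 ft³, 5 ft³ left
6 storage units × 75 ft³ = 450 ft³; used 400 ft³; unused 50 ft³.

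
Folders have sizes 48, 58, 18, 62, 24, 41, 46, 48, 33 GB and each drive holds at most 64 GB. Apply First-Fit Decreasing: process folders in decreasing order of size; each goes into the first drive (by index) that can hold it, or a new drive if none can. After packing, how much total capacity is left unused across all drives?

70

Sorted descending: 62, 58, 48, 48, 46, 41, 33, 24, 18.
Put 62 GB in drive 1; 2 GB remain.
Put 58 GB in drive 2; 6 GB remain.
Put 48 GB in drive 3; 16 GB remain.
Put 48 GB in drive 4; 16 GB remain.
Put 46 GB in drive 5; 18 GB remain.
Put 41 GB in drive 6; 23 GB remain.
Put 33 GB in drive 7; 31 GB remain.
Put 24 GB in drive 7; 7 GB remain.
Put 18 GB in drive 5; 0 GB remain.
7 drives × 64 GB = 448 GB; used 378 GB; unused 70 GB.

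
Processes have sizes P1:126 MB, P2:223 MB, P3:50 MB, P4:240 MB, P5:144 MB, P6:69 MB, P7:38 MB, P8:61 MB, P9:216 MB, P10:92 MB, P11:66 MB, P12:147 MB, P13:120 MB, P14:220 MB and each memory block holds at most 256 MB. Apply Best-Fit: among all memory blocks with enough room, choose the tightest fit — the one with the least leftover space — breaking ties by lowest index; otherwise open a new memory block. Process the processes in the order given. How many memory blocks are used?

9

P1 (126 MB) → memory block 1 (remaining 130 MB)
P2 (223 MB) → memory block 2 (remaining 33 MB)
P3 (50 MB) → memory block 1 (remaining 80 MB)
P4 (240 MB) → memory block 3 (remaining 16 MB)
P5 (144 MB) → memory block 4 (remaining 112 MB)
P6 (69 MB) → memory block 1 (remaining 11 MB)
P7 (38 MB) → memory block 4 (remaining 74 MB)
P8 (61 MB) → memory block 4 (remaining 13 MB)
P9 (216 MB) → memory block 5 (remaining 40 MB)
P10 (92 MB) → memory block 6 (remaining 164 MB)
P11 (66 MB) → memory block 6 (remaining 98 MB)
P12 (147 MB) → memory block 7 (remaining 109 MB)
P13 (120 MB) → memory block 8 (remaining 136 MB)
P14 (220 MB) → memory block 9 (remaining 36 MB)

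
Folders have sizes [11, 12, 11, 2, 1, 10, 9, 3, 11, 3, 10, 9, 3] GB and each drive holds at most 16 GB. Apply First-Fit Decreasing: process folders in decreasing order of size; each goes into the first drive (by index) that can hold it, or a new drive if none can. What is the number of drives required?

8

Sorted descending: 12, 11, 11, 11, 10, 10, 9, 9, 3, 3, 3, 2, 1.
12 GB → drive 1 (remaining 4 GB)
11 GB → drive 2 (remaining 5 GB)
11 GB → drive 3 (remaining 5 GB)
11 GB → drive 4 (remaining 5 GB)
10 GB → drive 5 (remaining 6 GB)
10 GB → drive 6 (remaining 6 GB)
9 GB → drive 7 (remaining 7 GB)
9 GB → drive 8 (remaining 7 GB)
3 GB → drive 1 (remaining 1 GB)
3 GB → drive 2 (remaining 2 GB)
3 GB → drive 3 (remaining 2 GB)
2 GB → drive 2 (remaining 0 GB)
1 GB → drive 1 (remaining 0 GB)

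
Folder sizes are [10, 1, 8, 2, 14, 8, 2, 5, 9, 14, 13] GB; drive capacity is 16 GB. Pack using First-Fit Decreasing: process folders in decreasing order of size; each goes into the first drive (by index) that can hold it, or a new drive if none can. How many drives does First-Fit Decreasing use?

Sorted descending: 14, 14, 13, 10, 9, 8, 8, 5, 2, 2, 1.
14 GB → drive 1 (remaining 2 GB)
14 GB → drive 2 (remaining 2 GB)
13 GB → drive 3 (remaining 3 GB)
10 GB → drive 4 (remaining 6 GB)
9 GB → drive 5 (remaining 7 GB)
8 GB → drive 6 (remaining 8 GB)
8 GB → drive 6 (remaining 0 GB)
5 GB → drive 4 (remaining 1 GB)
2 GB → drive 1 (remaining 0 GB)
2 GB → drive 2 (remaining 0 GB)
1 GB → drive 3 (remaining 2 GB)

6 drives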